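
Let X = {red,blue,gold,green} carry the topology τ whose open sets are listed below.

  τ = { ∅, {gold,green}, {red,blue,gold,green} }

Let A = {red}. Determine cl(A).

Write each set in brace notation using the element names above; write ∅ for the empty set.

X∖A={blue,gold,green}, int(X∖A)={gold,green}, hence cl(A)={red,blue}

{red,blue}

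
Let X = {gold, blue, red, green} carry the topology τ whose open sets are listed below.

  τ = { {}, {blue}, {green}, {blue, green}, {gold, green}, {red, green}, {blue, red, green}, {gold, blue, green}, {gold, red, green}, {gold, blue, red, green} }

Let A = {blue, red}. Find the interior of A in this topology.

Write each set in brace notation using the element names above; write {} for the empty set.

{blue}

U open, U⊆A: {}, {blue}. int(A) = ⋃ = {blue}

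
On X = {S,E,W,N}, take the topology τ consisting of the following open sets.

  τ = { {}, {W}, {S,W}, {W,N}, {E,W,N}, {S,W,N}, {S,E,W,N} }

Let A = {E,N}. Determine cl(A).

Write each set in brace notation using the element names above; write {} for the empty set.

cl via duality: int({S,W}) = {S,W}, so X∖{S,W} = {E,N}

{E,N}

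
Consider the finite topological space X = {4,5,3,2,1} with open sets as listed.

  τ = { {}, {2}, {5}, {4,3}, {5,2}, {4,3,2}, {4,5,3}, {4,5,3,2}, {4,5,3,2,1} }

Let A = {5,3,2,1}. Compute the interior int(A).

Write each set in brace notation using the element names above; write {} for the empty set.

open subsets of A: {}, {2}, {5}, {5,2}; so int(A) = {5,2}

{5,2}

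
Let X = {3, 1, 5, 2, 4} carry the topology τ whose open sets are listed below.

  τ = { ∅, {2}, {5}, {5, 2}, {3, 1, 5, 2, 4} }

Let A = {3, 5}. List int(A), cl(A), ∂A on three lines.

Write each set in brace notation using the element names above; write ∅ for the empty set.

opens ⊆ A: ∅, {5}; union → int = {5}
complement {1, 2, 4}; its interior {2}; cl(A) = X∖{2} = {3, 1, 5, 4}
boundary = {3, 1, 5, 4} ∖ {5} = {3, 1, 4}

int(A) = {5}
cl(A)  = {3, 1, 5, 4}
∂A     = {3, 1, 4}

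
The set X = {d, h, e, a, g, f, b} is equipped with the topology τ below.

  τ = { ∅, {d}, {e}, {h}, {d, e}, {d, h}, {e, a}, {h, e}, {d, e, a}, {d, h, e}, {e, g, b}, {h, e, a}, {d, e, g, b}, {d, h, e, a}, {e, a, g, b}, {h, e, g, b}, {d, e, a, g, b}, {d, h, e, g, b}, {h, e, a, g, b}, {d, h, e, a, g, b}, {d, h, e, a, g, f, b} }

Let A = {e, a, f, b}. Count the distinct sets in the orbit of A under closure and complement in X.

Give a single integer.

closure: X∖int(X∖A) = X∖{d, h} = {e, a, g, f, b}
Let k=closure and c=complement:
  1. A     = {e, a, f, b}
  2. kA    = {e, a, g, f, b}
  3. cA    = {d, h, g}
  4. ckA   = {d, h}
  5. kcA   = {d, h, g, f, b}
  6. kckA  = {d, h, f}
  7. ckcA  = {e, a}
  8. ckckA = {e, a, g, b}
— saturated at 8

8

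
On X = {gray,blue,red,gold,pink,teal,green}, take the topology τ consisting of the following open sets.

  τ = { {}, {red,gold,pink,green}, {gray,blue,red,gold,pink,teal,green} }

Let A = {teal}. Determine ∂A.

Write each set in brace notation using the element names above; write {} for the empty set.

open subsets of A: {}; so int(A) = {}
closure: X∖int(X∖A) = X∖{red,gold,pink,green} = {gray,blue,teal}
∂A = {gray,blue,teal} minus {} = {gray,blue,teal}

{gray,blue,teal}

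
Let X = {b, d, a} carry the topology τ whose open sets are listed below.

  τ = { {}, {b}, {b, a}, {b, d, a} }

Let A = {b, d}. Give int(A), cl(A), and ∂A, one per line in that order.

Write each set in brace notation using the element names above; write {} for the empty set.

opens ⊆ A: {}, {b}; union → int = {b}
complement {a}; its interior {}; cl(A) = X∖{} = {b, d, a}
boundary = {b, d, a} ∖ {b} = {d, a}

int(A) = {b}
cl(A)  = {b, d, a}
∂A     = {d, a}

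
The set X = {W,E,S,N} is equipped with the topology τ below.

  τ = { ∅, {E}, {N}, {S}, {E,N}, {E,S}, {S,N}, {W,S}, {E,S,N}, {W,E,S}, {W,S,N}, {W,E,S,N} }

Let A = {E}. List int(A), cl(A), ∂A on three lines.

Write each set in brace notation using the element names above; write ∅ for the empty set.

open subsets of A: ∅, {E}; so int(A) = {E}
closure: X∖int(X∖A) = X∖{W,S,N} = {E}
∂A = {E} minus {E} = ∅

int(A) = {E}
cl(A)  = {E}
∂A     = ∅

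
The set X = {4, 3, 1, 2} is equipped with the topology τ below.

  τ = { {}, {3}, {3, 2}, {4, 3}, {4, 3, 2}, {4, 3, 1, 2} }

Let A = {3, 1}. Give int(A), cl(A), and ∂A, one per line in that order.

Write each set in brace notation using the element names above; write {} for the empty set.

opens ⊆ A: {}, {3}; union → int = {3}
complement {4, 2}; its interior {}; cl(A) = X∖{} = {4, 3, 1, 2}
boundary = {4, 3, 1, 2} ∖ {3} = {4, 1, 2}

int(A) = {3}
cl(A)  = {4, 3, 1, 2}
∂A     = {4, 1, 2}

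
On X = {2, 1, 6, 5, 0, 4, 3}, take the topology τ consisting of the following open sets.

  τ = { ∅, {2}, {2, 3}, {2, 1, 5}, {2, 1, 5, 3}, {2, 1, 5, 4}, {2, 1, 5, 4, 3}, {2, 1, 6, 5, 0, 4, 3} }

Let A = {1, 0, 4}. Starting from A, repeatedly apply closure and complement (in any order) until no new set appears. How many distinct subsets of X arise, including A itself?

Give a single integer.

6

cl via duality: int({2, 6, 5, 3}) = {2, 3}, so X∖{2, 3} = {1, 6, 5, 0, 4}
Write k for closure, c for complement:
  1. A     = {1, 0, 4}
  2. kA    = {1, 6, 5, 0, 4}
  3. cA    = {2, 6, 5, 3}
  4. ckA   = {2, 3}
  5. kcA   = {2, 1, 6, 5, 0, 4, 3}
  6. ckcA  = ∅
applying k or c yields no new set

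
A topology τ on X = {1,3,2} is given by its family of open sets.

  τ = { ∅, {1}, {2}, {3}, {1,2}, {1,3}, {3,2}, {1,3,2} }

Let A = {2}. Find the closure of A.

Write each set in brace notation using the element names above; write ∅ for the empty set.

complement {1,3}; its interior {1,3}; cl(A) = X∖{1,3} = {2}

{2}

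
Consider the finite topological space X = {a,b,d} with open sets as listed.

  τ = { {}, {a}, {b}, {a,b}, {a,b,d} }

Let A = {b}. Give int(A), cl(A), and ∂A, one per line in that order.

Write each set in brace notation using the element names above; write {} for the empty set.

U open, U⊆A: {}, {b}. int(A) = ⋃ = {b}
X∖A={a,d}, int(X∖A)={a}, hence cl(A)={b,d}
∂A: remove int from cl → {d}

int(A) = {b}
cl(A)  = {b,d}
∂A     = {d}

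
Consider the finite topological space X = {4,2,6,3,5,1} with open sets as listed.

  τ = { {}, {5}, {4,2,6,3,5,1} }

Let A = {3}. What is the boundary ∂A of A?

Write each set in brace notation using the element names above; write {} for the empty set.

{4,2,6,3,1}

U open, U⊆A: {}. int(A) = ⋃ = {}
X∖A={4,2,6,5,1}, int(X∖A)={5}, hence cl(A)={4,2,6,3,1}
∂A: remove int from cl → {4,2,6,3,1}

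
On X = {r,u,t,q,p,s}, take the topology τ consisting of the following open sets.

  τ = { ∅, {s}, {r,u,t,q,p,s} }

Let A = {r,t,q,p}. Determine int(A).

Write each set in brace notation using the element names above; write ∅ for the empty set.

∅

interior: largest open inside A is ∅ (from ∅)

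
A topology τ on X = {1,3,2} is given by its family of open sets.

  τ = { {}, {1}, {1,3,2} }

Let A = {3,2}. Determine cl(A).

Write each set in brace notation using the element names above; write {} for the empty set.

complement {1}; its interior {1}; cl(A) = X∖{1} = {3,2}

{3,2}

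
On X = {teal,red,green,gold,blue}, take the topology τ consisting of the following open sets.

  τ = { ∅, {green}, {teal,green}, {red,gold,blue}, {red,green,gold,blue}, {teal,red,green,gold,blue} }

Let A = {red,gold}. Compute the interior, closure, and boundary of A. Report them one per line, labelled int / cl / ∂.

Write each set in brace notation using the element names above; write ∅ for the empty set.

interior: largest open inside A is ∅ (from ∅)
cl via duality: int({teal,green,blue}) = {teal,green}, so X∖{teal,green} = {red,gold,blue}
cl∖int = {red,gold,blue}

int(A) = ∅
cl(A)  = {red,gold,blue}
∂A     = {red,gold,blue}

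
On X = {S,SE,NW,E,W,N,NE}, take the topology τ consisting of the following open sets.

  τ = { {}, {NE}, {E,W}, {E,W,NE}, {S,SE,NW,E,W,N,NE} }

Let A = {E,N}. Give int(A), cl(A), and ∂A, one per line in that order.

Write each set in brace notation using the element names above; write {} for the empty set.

int(A) = {}
cl(A)  = {S,SE,NW,E,W,N}
∂A     = {S,SE,NW,E,W,N}

open subsets of A: {}; so int(A) = {}
closure: X∖int(X∖A) = X∖{NE} = {S,SE,NW,E,W,N}
∂A = {S,SE,NW,E,W,N} minus {} = {S,SE,NW,E,W,N}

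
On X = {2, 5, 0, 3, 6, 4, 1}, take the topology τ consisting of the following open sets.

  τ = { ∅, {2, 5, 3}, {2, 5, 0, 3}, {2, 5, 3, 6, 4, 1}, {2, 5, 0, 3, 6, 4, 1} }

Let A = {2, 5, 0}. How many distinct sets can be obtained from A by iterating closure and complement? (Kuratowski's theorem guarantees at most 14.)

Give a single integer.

complement {3, 6, 4, 1}; its interior ∅; cl(A) = X∖∅ = {2, 5, 0, 3, 6, 4, 1}
With k = closure, c = complement:
  1. A     = {2, 5, 0}
  2. kA    = {2, 5, 0, 3, 6, 4, 1}
  3. cA    = {3, 6, 4, 1}
  4. ckA   = ∅
k, c of each give nothing new

4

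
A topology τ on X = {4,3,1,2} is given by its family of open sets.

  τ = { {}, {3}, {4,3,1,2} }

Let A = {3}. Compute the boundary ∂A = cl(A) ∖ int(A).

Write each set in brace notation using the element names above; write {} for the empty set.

interior: largest open inside A is {3} (from {}, {3})
cl via duality: int({4,1,2}) = {}, so X∖{} = {4,3,1,2}
cl∖int = {4,1,2}

{4,1,2}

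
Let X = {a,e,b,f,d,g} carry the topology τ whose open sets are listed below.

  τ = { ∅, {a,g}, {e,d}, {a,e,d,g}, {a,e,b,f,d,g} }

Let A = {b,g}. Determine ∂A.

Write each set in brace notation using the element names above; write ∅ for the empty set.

{a,b,f,g}

U open, U⊆A: ∅. int(A) = ⋃ = ∅
X∖A={a,e,f,d}, int(X∖A)={e,d}, hence cl(A)={a,b,f,g}
∂A: remove int from cl → {a,b,f,g}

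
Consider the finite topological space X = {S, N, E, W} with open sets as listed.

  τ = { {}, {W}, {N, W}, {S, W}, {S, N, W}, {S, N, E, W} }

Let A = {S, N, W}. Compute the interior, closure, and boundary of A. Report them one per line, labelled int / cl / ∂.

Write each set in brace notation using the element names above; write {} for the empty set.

open subsets of A: {}, {W}, {N, W}, {S, W}, {S, N, W}; so int(A) = {S, N, W}
closure: X∖int(X∖A) = X∖{} = {S, N, E, W}
∂A = {S, N, E, W} minus {S, N, W} = {E}

int(A) = {S, N, W}
cl(A)  = {S, N, E, W}
∂A     = {E}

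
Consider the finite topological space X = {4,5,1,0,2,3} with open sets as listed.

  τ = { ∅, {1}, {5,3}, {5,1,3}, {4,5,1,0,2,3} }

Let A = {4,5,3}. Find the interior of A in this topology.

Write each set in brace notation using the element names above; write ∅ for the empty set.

open subsets of A: ∅, {5,3}; so int(A) = {5,3}

{5,3}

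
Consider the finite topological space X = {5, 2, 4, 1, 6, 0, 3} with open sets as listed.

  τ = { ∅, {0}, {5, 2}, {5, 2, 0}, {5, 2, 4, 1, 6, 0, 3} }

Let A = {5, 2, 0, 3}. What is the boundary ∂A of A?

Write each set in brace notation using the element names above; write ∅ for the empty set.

open subsets of A: ∅, {0}, {5, 2}, {5, 2, 0}; so int(A) = {5, 2, 0}
closure: X∖int(X∖A) = X∖∅ = {5, 2, 4, 1, 6, 0, 3}
∂A = {5, 2, 4, 1, 6, 0, 3} minus {5, 2, 0} = {4, 1, 6, 3}

{4, 1, 6, 3}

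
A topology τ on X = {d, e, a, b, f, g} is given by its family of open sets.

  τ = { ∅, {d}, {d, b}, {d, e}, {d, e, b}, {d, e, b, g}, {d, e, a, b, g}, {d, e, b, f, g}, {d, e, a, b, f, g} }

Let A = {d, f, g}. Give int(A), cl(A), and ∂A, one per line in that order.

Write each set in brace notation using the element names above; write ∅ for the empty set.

opens ⊆ A: ∅, {d}; union → int = {d}
complement {e, a, b}; its interior ∅; cl(A) = X∖∅ = {d, e, a, b, f, g}
boundary = {d, e, a, b, f, g} ∖ {d} = {e, a, b, f, g}

int(A) = {d}
cl(A)  = {d, e, a, b, f, g}
∂A     = {e, a, b, f, g}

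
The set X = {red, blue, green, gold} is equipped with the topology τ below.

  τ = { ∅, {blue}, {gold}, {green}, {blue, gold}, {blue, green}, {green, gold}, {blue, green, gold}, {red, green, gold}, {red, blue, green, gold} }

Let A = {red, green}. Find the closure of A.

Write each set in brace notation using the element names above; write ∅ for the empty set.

X∖A={blue, gold}, int(X∖A)={blue, gold}, hence cl(A)={red, green}

{red, green}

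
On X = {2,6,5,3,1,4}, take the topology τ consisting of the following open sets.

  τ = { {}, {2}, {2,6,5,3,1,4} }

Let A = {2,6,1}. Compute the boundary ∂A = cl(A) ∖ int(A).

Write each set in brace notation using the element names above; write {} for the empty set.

{6,5,3,1,4}

U open, U⊆A: {}, {2}. int(A) = ⋃ = {2}
X∖A={5,3,4}, int(X∖A)={}, hence cl(A)={2,6,5,3,1,4}
∂A: remove int from cl → {6,5,3,1,4}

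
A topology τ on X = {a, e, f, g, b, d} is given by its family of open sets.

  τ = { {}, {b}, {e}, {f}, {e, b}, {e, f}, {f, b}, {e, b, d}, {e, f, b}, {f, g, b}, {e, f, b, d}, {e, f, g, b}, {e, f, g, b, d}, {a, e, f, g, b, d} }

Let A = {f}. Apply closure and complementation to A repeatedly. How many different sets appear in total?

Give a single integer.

4

complement {a, e, g, b, d}; its interior {e, b, d}; cl(A) = X∖{e, b, d} = {a, f, g}
With k = closure, c = complement:
  1. A     = {f}
  2. kA    = {a, f, g}
  3. cA    = {a, e, g, b, d}
  4. ckA   = {e, b, d}
k, c of each give nothing new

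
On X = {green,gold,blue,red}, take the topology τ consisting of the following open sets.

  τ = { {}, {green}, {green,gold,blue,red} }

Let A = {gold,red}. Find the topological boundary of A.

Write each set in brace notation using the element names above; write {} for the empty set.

{gold,blue,red}

U open, U⊆A: {}. int(A) = ⋃ = {}
X∖A={green,blue}, int(X∖A)={green}, hence cl(A)={gold,blue,red}
∂A: remove int from cl → {gold,blue,red}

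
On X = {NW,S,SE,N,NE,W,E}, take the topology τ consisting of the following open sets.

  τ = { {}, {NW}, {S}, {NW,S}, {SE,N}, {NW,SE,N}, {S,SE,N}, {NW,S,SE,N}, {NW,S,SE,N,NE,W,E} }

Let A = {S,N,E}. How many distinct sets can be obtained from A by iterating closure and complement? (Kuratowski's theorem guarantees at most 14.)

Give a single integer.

closure: X∖int(X∖A) = X∖{NW} = {S,SE,N,NE,W,E}
Let k=closure and c=complement:
  1. A     = {S,N,E}
  2. kA    = {S,SE,N,NE,W,E}
  3. cA    = {NW,SE,NE,W}
  4. ckA   = {NW}
  5. kcA   = {NW,SE,N,NE,W,E}
  6. kckA  = {NW,NE,W,E}
  7. ckcA  = {S}
  8. ckckA = {S,SE,N}
  9. kckcA = {S,NE,W,E}
  10. ckckcA = {NW,SE,N}
— saturated at 10

10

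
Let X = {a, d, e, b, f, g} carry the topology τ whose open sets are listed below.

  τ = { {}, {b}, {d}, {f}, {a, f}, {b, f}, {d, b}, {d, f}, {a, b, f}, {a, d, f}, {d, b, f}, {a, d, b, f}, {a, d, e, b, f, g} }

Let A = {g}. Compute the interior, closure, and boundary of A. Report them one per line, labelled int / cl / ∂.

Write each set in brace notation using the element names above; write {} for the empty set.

open subsets of A: {}; so int(A) = {}
closure: X∖int(X∖A) = X∖{a, d, b, f} = {e, g}
∂A = {e, g} minus {} = {e, g}

int(A) = {}
cl(A)  = {e, g}
∂A     = {e, g}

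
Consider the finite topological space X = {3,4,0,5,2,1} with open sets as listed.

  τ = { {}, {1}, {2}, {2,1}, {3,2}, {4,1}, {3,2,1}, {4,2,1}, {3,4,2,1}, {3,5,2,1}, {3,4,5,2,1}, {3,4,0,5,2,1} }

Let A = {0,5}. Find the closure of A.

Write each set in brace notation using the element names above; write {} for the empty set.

{0,5}

closure: X∖int(X∖A) = X∖{3,4,2,1} = {0,5}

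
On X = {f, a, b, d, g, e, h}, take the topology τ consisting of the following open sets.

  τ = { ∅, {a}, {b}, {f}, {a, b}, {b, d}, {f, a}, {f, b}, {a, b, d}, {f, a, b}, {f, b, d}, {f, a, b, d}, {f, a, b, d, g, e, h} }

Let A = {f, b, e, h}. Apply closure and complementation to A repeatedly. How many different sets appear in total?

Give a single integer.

closure: X∖int(X∖A) = X∖{a} = {f, b, d, g, e, h}
Let k=closure and c=complement:
  1. A     = {f, b, e, h}
  2. kA    = {f, b, d, g, e, h}
  3. cA    = {a, d, g}
  4. ckA   = {a}
  5. kcA   = {a, d, g, e, h}
  6. kckA  = {a, g, e, h}
  7. ckcA  = {f, b}
  8. ckckA = {f, b, d}
— saturated at 8

8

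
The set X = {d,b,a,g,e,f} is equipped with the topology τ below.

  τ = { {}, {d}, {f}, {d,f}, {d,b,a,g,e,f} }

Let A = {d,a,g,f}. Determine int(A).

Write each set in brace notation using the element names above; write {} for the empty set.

open subsets of A: {}, {f}, {d}, {d,f}; so int(A) = {d,f}

{d,f}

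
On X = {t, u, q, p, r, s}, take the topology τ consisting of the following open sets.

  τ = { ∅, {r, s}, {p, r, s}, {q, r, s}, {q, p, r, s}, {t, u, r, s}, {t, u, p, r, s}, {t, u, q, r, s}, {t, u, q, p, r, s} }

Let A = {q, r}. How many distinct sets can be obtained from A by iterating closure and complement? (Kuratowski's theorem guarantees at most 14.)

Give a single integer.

closure: X∖int(X∖A) = X∖∅ = {t, u, q, p, r, s}
Let k=closure and c=complement:
  1. A     = {q, r}
  2. kA    = {t, u, q, p, r, s}
  3. cA    = {t, u, p, s}
  4. ckA   = ∅
— saturated at 4

4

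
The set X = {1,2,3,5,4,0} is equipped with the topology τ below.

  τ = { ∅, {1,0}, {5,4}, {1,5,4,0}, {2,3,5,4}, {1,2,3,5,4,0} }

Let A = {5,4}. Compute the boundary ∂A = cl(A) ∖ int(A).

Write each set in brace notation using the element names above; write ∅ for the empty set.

{2,3}

U open, U⊆A: ∅, {5,4}. int(A) = ⋃ = {5,4}
X∖A={1,2,3,0}, int(X∖A)={1,0}, hence cl(A)={2,3,5,4}
∂A: remove int from cl → {2,3}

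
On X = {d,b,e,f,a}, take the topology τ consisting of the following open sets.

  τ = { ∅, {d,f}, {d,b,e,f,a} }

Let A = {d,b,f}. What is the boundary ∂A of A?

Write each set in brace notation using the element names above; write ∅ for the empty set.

opens ⊆ A: ∅, {d,f}; union → int = {d,f}
complement {e,a}; its interior ∅; cl(A) = X∖∅ = {d,b,e,f,a}
boundary = {d,b,e,f,a} ∖ {d,f} = {b,e,a}

{b,e,a}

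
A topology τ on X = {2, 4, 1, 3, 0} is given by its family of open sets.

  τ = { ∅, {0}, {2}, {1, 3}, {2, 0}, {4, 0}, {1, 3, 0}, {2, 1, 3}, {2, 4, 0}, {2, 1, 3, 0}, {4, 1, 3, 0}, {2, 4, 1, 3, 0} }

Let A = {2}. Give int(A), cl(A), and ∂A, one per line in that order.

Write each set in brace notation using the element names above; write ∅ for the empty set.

U open, U⊆A: ∅, {2}. int(A) = ⋃ = {2}
X∖A={4, 1, 3, 0}, int(X∖A)={4, 1, 3, 0}, hence cl(A)={2}
∂A: remove int from cl → ∅

int(A) = {2}
cl(A)  = {2}
∂A     = ∅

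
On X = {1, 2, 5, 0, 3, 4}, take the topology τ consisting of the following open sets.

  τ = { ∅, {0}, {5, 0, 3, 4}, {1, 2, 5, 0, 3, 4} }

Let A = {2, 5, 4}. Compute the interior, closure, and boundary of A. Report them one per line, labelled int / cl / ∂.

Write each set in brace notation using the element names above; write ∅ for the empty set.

U open, U⊆A: ∅. int(A) = ⋃ = ∅
X∖A={1, 0, 3}, int(X∖A)={0}, hence cl(A)={1, 2, 5, 3, 4}
∂A: remove int from cl → {1, 2, 5, 3, 4}

int(A) = ∅
cl(A)  = {1, 2, 5, 3, 4}
∂A     = {1, 2, 5, 3, 4}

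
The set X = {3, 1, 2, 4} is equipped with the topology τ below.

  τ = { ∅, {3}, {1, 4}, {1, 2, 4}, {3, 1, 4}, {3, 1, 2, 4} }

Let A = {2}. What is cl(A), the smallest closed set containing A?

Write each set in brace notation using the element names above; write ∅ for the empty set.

{2}

X∖A={3, 1, 4}, int(X∖A)={3, 1, 4}, hence cl(A)={2}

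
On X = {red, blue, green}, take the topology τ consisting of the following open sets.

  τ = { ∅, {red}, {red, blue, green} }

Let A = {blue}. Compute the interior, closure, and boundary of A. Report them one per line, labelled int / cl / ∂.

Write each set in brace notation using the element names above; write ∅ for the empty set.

U open, U⊆A: ∅. int(A) = ⋃ = ∅
X∖A={red, green}, int(X∖A)={red}, hence cl(A)={blue, green}
∂A: remove int from cl → {blue, green}

int(A) = ∅
cl(A)  = {blue, green}
∂A     = {blue, green}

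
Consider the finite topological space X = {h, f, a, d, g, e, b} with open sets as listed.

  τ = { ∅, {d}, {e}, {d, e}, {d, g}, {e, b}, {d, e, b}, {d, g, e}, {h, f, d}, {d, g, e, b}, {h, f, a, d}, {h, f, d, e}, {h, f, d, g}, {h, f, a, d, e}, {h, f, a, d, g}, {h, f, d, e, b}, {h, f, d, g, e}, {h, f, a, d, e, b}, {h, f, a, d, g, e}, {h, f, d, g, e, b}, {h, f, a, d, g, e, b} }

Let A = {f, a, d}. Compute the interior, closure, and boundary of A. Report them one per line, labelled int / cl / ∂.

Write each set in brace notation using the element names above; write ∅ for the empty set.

int(A) = {d}
cl(A)  = {h, f, a, d, g}
∂A     = {h, f, a, g}

interior: largest open inside A is {d} (from ∅, {d})
cl via duality: int({h, g, e, b}) = {e, b}, so X∖{e, b} = {h, f, a, d, g}
cl∖int = {h, f, a, g}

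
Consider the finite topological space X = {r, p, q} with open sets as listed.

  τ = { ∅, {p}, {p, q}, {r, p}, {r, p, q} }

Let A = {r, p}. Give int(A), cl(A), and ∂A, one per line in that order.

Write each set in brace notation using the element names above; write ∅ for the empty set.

int(A) = {r, p}
cl(A)  = {r, p, q}
∂A     = {q}

opens ⊆ A: ∅, {p}, {r, p}; union → int = {r, p}
complement {q}; its interior ∅; cl(A) = X∖∅ = {r, p, q}
boundary = {r, p, q} ∖ {r, p} = {q}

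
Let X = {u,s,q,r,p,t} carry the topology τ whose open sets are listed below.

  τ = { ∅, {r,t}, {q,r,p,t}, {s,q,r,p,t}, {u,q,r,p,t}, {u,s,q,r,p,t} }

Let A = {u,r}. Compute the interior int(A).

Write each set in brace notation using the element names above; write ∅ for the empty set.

opens ⊆ A: ∅; union → int = ∅

∅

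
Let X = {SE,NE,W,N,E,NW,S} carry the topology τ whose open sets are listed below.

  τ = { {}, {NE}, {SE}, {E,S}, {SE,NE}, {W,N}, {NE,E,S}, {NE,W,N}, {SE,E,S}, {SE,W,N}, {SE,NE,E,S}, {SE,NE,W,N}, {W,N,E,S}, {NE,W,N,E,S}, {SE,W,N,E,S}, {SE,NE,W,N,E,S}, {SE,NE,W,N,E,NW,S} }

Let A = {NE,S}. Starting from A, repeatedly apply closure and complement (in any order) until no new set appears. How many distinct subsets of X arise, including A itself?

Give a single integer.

complement {SE,W,N,E,NW}; its interior {SE,W,N}; cl(A) = X∖{SE,W,N} = {NE,E,NW,S}
With k = closure, c = complement:
  1. A     = {NE,S}
  2. kA    = {NE,E,NW,S}
  3. cA    = {SE,W,N,E,NW}
  4. ckA   = {SE,W,N}
  5. kcA   = {SE,W,N,E,NW,S}
  6. kckA  = {SE,W,N,NW}
  7. ckcA  = {NE}
  8. ckckA = {NE,E,S}
  9. kckcA = {NE,NW}
  10. ckckcA = {SE,W,N,E,S}
k, c of each give nothing new

10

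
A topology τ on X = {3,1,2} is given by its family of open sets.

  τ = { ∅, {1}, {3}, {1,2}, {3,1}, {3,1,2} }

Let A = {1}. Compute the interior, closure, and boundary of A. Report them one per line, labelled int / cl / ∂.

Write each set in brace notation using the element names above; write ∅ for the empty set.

int(A) = {1}
cl(A)  = {1,2}
∂A     = {2}

U open, U⊆A: ∅, {1}. int(A) = ⋃ = {1}
X∖A={3,2}, int(X∖A)={3}, hence cl(A)={1,2}
∂A: remove int from cl → {2}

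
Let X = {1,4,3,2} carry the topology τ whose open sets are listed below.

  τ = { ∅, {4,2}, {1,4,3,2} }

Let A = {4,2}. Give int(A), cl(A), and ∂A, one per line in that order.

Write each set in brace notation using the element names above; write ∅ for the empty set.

open subsets of A: ∅, {4,2}; so int(A) = {4,2}
closure: X∖int(X∖A) = X∖∅ = {1,4,3,2}
∂A = {1,4,3,2} minus {4,2} = {1,3}

int(A) = {4,2}
cl(A)  = {1,4,3,2}
∂A     = {1,3}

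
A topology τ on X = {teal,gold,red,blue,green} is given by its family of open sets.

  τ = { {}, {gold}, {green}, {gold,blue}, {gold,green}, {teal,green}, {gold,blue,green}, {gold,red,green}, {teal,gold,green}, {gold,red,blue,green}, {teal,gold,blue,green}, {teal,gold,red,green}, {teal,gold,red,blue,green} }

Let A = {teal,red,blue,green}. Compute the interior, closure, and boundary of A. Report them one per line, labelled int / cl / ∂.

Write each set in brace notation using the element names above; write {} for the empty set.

opens ⊆ A: {}, {green}, {teal,green}; union → int = {teal,green}
complement {gold}; its interior {gold}; cl(A) = X∖{gold} = {teal,red,blue,green}
boundary = {teal,red,blue,green} ∖ {teal,green} = {red,blue}

int(A) = {teal,green}
cl(A)  = {teal,red,blue,green}
∂A     = {red,blue}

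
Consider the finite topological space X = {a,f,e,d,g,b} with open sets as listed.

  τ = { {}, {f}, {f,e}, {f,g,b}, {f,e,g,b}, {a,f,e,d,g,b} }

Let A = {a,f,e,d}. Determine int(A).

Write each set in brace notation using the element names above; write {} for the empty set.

{f,e}

open subsets of A: {}, {f}, {f,e}; so int(A) = {f,e}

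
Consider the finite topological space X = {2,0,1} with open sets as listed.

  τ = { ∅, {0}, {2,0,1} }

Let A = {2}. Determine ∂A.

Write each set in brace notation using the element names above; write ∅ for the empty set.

open subsets of A: ∅; so int(A) = ∅
closure: X∖int(X∖A) = X∖{0} = {2,1}
∂A = {2,1} minus ∅ = {2,1}

{2,1}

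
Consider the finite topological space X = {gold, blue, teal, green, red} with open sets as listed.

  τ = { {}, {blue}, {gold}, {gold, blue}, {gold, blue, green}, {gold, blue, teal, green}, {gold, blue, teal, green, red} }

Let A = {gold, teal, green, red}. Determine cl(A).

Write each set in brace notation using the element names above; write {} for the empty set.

{gold, teal, green, red}

complement {blue}; its interior {blue}; cl(A) = X∖{blue} = {gold, teal, green, red}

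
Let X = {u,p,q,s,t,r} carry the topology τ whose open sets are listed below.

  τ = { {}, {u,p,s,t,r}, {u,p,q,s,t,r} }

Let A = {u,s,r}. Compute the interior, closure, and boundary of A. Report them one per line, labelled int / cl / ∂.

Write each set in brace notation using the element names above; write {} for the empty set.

interior: largest open inside A is {} (from {})
cl via duality: int({p,q,t}) = {}, so X∖{} = {u,p,q,s,t,r}
cl∖int = {u,p,q,s,t,r}

int(A) = {}
cl(A)  = {u,p,q,s,t,r}
∂A     = {u,p,q,s,t,r}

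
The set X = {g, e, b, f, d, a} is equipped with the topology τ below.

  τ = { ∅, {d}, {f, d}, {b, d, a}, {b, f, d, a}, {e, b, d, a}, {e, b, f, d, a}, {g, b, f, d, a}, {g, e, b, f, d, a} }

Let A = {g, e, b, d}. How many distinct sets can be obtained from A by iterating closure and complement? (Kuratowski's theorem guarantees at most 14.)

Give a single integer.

complement {f, a}; its interior ∅; cl(A) = X∖∅ = {g, e, b, f, d, a}
With k = closure, c = complement:
  1. A     = {g, e, b, d}
  2. kA    = {g, e, b, f, d, a}
  3. cA    = {f, a}
  4. ckA   = ∅
  5. kcA   = {g, e, b, f, a}
  6. ckcA  = {d}
k, c of each give nothing new

6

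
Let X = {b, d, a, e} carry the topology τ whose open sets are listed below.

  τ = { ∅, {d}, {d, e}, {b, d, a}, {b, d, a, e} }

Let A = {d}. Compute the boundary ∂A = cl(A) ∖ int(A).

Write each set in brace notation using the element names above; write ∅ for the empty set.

{b, a, e}

U open, U⊆A: ∅, {d}. int(A) = ⋃ = {d}
X∖A={b, a, e}, int(X∖A)=∅, hence cl(A)={b, d, a, e}
∂A: remove int from cl → {b, a, e}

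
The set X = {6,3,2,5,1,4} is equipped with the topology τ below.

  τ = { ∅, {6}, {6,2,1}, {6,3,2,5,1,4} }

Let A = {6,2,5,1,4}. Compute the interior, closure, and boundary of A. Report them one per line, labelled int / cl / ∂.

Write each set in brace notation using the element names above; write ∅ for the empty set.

int(A) = {6,2,1}
cl(A)  = {6,3,2,5,1,4}
∂A     = {3,5,4}

opens ⊆ A: ∅, {6}, {6,2,1}; union → int = {6,2,1}
complement {3}; its interior ∅; cl(A) = X∖∅ = {6,3,2,5,1,4}
boundary = {6,3,2,5,1,4} ∖ {6,2,1} = {3,5,4}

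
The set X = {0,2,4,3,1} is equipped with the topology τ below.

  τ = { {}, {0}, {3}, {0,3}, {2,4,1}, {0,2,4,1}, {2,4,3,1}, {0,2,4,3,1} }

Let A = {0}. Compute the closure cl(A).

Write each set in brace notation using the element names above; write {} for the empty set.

complement {2,4,3,1}; its interior {2,4,3,1}; cl(A) = X∖{2,4,3,1} = {0}

{0}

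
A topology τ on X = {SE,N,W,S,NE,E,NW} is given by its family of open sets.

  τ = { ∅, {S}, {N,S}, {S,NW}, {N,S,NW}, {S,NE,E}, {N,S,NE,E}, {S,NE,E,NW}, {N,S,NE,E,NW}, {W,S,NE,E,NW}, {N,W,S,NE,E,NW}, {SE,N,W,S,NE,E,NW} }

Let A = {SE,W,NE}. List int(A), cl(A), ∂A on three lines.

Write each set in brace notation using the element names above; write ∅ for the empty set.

int(A) = ∅
cl(A)  = {SE,W,NE,E}
∂A     = {SE,W,NE,E}

U open, U⊆A: ∅. int(A) = ⋃ = ∅
X∖A={N,S,E,NW}, int(X∖A)={N,S,NW}, hence cl(A)={SE,W,NE,E}
∂A: remove int from cl → {SE,W,NE,E}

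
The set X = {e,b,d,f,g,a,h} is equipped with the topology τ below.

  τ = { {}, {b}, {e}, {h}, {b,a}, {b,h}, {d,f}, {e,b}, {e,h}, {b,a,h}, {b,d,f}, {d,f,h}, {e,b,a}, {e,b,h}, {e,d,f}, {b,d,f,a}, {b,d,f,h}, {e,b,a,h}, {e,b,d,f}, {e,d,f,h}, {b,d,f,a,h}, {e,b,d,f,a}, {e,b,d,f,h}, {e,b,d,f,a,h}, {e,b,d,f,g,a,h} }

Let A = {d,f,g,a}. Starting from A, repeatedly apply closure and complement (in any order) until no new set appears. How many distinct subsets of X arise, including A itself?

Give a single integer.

6

closure: X∖int(X∖A) = X∖{e,b,h} = {d,f,g,a}
Let k=closure and c=complement:
  1. A     = {d,f,g,a}
  2. cA    = {e,b,h}
  3. kcA   = {e,b,g,a,h}
  4. ckcA  = {d,f}
  5. kckcA = {d,f,g}
  6. ckckcA = {e,b,a,h}
— saturated at 6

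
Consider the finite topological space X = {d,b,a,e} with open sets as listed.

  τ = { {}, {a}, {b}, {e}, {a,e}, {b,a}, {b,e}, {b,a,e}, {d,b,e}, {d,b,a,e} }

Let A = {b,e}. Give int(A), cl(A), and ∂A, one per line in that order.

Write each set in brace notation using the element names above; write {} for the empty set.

int(A) = {b,e}
cl(A)  = {d,b,e}
∂A     = {d}

interior: largest open inside A is {b,e} (from {}, {e}, {b}, {b,e})
cl via duality: int({d,a}) = {a}, so X∖{a} = {d,b,e}
cl∖int = {d}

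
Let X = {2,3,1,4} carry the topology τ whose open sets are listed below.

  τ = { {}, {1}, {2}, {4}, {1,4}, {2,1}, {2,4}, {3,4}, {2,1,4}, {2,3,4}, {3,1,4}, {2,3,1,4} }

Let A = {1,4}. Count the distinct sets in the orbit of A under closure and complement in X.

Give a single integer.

X∖A={2,3}, int(X∖A)={2}, hence cl(A)={3,1,4}
Orbit (k=closure, c=complement):
  1. A     = {1,4}
  2. kA    = {3,1,4}
  3. cA    = {2,3}
  4. ckA   = {2}
(closed under both — stop)

4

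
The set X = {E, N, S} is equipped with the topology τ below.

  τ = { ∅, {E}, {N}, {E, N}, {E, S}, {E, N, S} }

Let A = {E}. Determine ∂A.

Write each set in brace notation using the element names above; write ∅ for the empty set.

interior: largest open inside A is {E} (from ∅, {E})
cl via duality: int({N, S}) = {N}, so X∖{N} = {E, S}
cl∖int = {S}

{S}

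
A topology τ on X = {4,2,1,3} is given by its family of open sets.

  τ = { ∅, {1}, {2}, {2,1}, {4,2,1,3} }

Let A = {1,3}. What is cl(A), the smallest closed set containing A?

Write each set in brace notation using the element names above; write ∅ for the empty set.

closure: X∖int(X∖A) = X∖{2} = {4,1,3}

{4,1,3}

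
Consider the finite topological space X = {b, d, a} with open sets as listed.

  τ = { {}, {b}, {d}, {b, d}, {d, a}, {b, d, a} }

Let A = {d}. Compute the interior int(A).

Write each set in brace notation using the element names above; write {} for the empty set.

{d}

opens ⊆ A: {}, {d}; union → int = {d}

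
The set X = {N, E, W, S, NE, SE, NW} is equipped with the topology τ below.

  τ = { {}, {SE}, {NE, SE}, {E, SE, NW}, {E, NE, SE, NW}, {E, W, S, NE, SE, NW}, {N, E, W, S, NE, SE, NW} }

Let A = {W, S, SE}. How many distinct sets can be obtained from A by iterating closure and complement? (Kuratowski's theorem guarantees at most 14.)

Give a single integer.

6

cl via duality: int({N, E, NE, NW}) = {}, so X∖{} = {N, E, W, S, NE, SE, NW}
Write k for closure, c for complement:
  1. A     = {W, S, SE}
  2. kA    = {N, E, W, S, NE, SE, NW}
  3. cA    = {N, E, NE, NW}
  4. ckA   = {}
  5. kcA   = {N, E, W, S, NE, NW}
  6. ckcA  = {SE}
applying k or c yields no new set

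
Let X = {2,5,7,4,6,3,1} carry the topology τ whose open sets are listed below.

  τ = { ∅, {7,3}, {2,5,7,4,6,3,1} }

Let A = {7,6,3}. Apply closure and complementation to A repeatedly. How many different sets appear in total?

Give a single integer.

closure: X∖int(X∖A) = X∖∅ = {2,5,7,4,6,3,1}
Let k=closure and c=complement:
  1. A     = {7,6,3}
  2. kA    = {2,5,7,4,6,3,1}
  3. cA    = {2,5,4,1}
  4. ckA   = ∅
  5. kcA   = {2,5,4,6,1}
  6. ckcA  = {7,3}
— saturated at 6

6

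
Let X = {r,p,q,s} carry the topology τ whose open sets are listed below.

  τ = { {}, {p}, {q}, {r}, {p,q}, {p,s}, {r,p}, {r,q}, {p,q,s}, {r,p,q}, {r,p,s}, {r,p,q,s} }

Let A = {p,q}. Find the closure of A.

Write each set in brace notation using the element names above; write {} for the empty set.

cl via duality: int({r,s}) = {r}, so X∖{r} = {p,q,s}

{p,q,s}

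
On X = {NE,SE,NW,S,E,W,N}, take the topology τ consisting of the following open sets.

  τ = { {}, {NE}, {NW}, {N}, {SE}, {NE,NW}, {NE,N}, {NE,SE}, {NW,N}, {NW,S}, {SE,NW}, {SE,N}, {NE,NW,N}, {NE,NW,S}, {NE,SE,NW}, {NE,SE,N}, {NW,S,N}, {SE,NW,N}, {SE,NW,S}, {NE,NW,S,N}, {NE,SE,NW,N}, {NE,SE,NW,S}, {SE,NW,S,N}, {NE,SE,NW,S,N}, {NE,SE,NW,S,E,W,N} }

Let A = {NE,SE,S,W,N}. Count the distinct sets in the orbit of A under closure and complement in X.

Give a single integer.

8

cl via duality: int({NW,E}) = {NW}, so X∖{NW} = {NE,SE,S,E,W,N}
Write k for closure, c for complement:
  1. A     = {NE,SE,S,W,N}
  2. kA    = {NE,SE,S,E,W,N}
  3. cA    = {NW,E}
  4. ckA   = {NW}
  5. kcA   = {NW,S,E,W}
  6. ckcA  = {NE,SE,N}
  7. kckcA = {NE,SE,E,W,N}
  8. ckckcA = {NW,S}
applying k or c yields no new set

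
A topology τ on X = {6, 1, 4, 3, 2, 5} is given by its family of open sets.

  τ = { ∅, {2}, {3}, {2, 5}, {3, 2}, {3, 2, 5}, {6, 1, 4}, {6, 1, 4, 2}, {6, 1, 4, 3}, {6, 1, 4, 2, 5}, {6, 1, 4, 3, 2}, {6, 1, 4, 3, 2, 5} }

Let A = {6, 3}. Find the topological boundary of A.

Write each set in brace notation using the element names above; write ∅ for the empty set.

{6, 1, 4}

opens ⊆ A: ∅, {3}; union → int = {3}
complement {1, 4, 2, 5}; its interior {2, 5}; cl(A) = X∖{2, 5} = {6, 1, 4, 3}
boundary = {6, 1, 4, 3} ∖ {3} = {6, 1, 4}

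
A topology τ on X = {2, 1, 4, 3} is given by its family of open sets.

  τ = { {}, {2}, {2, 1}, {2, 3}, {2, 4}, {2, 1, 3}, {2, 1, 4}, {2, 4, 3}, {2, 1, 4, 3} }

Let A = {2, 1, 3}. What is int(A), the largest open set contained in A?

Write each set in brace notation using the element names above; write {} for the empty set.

{2, 1, 3}

interior: largest open inside A is {2, 1, 3} (from {}, {2}, {2, 1}, {2, 3}, {2, 1, 3})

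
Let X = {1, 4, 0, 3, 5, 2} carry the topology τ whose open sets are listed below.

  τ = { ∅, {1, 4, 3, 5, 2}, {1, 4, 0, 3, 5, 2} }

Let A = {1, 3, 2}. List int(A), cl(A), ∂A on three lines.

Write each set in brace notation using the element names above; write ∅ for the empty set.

opens ⊆ A: ∅; union → int = ∅
complement {4, 0, 5}; its interior ∅; cl(A) = X∖∅ = {1, 4, 0, 3, 5, 2}
boundary = {1, 4, 0, 3, 5, 2} ∖ ∅ = {1, 4, 0, 3, 5, 2}

int(A) = ∅
cl(A)  = {1, 4, 0, 3, 5, 2}
∂A     = {1, 4, 0, 3, 5, 2}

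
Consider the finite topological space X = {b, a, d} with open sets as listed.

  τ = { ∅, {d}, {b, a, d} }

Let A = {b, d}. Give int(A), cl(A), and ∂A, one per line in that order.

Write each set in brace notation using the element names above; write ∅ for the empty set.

open subsets of A: ∅, {d}; so int(A) = {d}
closure: X∖int(X∖A) = X∖∅ = {b, a, d}
∂A = {b, a, d} minus {d} = {b, a}

int(A) = {d}
cl(A)  = {b, a, d}
∂A     = {b, a}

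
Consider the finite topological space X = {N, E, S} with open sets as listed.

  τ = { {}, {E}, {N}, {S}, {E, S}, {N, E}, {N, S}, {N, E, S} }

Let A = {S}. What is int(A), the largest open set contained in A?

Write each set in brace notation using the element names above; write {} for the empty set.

{S}

interior: largest open inside A is {S} (from {}, {S})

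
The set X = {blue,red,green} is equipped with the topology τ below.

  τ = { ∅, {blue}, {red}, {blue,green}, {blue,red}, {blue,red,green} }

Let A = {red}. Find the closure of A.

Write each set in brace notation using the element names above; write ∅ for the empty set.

{red}

complement {blue,green}; its interior {blue,green}; cl(A) = X∖{blue,green} = {red}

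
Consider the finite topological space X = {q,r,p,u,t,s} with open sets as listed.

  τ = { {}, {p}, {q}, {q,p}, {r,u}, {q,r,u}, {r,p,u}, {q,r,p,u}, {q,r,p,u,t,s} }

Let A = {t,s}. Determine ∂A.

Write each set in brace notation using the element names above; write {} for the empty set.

{t,s}

U open, U⊆A: {}. int(A) = ⋃ = {}
X∖A={q,r,p,u}, int(X∖A)={q,r,p,u}, hence cl(A)={t,s}
∂A: remove int from cl → {t,s}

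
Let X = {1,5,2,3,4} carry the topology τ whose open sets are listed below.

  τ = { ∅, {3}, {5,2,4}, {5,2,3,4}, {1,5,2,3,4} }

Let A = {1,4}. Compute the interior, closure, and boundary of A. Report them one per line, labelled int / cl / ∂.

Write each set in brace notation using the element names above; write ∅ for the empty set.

open subsets of A: ∅; so int(A) = ∅
closure: X∖int(X∖A) = X∖{3} = {1,5,2,4}
∂A = {1,5,2,4} minus ∅ = {1,5,2,4}

int(A) = ∅
cl(A)  = {1,5,2,4}
∂A     = {1,5,2,4}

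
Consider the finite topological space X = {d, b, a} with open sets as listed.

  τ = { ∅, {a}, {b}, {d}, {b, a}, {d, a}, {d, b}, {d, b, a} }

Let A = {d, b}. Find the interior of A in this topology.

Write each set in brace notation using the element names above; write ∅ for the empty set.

{d, b}

interior: largest open inside A is {d, b} (from ∅, {b}, {d}, {d, b})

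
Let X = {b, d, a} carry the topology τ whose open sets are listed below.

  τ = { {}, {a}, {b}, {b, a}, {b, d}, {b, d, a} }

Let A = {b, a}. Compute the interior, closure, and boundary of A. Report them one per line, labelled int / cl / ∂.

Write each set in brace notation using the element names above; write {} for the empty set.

U open, U⊆A: {}, {b}, {a}, {b, a}. int(A) = ⋃ = {b, a}
X∖A={d}, int(X∖A)={}, hence cl(A)={b, d, a}
∂A: remove int from cl → {d}

int(A) = {b, a}
cl(A)  = {b, d, a}
∂A     = {d}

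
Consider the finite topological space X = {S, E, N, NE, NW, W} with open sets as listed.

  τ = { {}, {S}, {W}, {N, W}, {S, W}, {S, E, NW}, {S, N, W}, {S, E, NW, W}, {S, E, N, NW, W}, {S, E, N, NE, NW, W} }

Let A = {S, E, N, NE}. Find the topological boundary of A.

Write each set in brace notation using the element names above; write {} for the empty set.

{E, N, NE, NW}

U open, U⊆A: {}, {S}. int(A) = ⋃ = {S}
X∖A={NW, W}, int(X∖A)={W}, hence cl(A)={S, E, N, NE, NW}
∂A: remove int from cl → {E, N, NE, NW}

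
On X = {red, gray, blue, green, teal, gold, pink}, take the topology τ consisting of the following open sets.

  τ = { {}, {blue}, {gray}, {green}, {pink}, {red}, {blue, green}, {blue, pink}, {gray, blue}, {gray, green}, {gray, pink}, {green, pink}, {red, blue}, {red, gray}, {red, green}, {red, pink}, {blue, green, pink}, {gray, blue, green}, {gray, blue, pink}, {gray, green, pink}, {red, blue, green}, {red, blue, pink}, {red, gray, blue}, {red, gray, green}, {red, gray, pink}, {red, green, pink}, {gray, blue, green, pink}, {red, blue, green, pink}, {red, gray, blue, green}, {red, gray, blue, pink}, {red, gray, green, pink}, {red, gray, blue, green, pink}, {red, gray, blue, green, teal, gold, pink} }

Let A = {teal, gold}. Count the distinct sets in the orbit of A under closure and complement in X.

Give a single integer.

4

closure: X∖int(X∖A) = X∖{red, gray, blue, green, pink} = {teal, gold}
Let k=closure and c=complement:
  1. A     = {teal, gold}
  2. cA    = {red, gray, blue, green, pink}
  3. kcA   = {red, gray, blue, green, teal, gold, pink}
  4. ckcA  = {}
— saturated at 4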